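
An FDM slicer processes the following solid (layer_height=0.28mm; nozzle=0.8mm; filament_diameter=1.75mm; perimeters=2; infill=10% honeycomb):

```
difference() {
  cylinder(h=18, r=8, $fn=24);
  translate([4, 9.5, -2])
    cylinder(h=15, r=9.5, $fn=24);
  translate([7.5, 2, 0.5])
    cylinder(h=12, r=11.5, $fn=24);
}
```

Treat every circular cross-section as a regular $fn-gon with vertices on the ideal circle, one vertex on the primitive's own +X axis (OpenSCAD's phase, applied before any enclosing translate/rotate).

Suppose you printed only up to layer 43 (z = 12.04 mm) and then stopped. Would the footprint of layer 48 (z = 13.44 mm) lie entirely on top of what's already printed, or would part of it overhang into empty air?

part overhangs

Compare the two slices. At z = 12.04: the r=8 cylinder contributes a regular 24-gon of circumradius 8 (area = (24/2)·8.000²·sin(360°/24) = 198.77 mm²); the cylinder at (4, 9.5): section is a regular 24-gon, circumradius r=9.5 (area = (24/2)·9.500²·sin(360°/24) = 280.30 mm²); the r=11.5 cylinder at (7.5, 2) gives a regular 24-gon of circumradius 11.5 (constant along its height) (area = (24/2)·11.500²·sin(360°/24) = 410.75 mm²); After the difference (first − rest): starting from the r=8 cylinder (198.77 mm²), the r=9.5 cylinder at (4, 9.5) partially overlaps it — only the 69.07 mm² overlap (of its 280.30 mm²) is removed, clipping the outline; the r=11.5 cylinder at (7.5, 2) partially overlaps it — only the 76.05 mm² overlap (of its 410.75 mm²) is removed, clipping the outline — area = 53.66 mm². At z = 13.44: the r=8 cylinder contributes a regular 24-gon of circumradius 8 (area = (24/2)·8.000²·sin(360°/24) = 198.77 mm²); the cylinder at (4, 9.5) is absent (z outside [-2, 13]); the cylinder at (7.5, 2) is absent (z outside [0.5, 12.5]); Taking the first minus the rest: none of the subtracted shapes is present at this height, so the r=8 cylinder is unchanged — area = 198.77 mm². Checking containment: at z = 13.44 the cross-section extends beyond the z = 12.04 cross-section by about 145.12 mm².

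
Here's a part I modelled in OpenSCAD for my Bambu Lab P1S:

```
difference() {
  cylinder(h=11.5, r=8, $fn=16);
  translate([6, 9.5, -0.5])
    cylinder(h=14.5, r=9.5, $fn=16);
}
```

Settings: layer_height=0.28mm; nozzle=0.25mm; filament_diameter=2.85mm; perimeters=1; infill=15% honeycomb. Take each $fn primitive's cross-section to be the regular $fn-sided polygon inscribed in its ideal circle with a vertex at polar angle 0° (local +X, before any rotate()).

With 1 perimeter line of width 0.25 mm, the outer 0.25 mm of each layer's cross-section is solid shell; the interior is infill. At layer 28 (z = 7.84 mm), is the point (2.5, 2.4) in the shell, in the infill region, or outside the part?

At z = 7.84 mm: the cylinder: section is a regular 16-gon, circumradius r=8; the cylinder at (6, 9.5): section is a regular 16-gon, circumradius r=9.5; Taking the first minus the rest: starting from the r=8 cylinder, the r=9.5 cylinder at (6, 9.5) partially overlaps it — only the 54.67 mm² overlap (of its 276.30 mm²) is removed, clipping the outline — 1 connected region. Overall, the cross-section is a single solid region. The nearest boundary edge runs (-0.72, 2.78)→(2.36, 0.72); distance from the point to it = 1.47 mm. The point is not inside any of the regions above, so it lies outside the cross-section (1.47 mm from the nearest boundary).

outside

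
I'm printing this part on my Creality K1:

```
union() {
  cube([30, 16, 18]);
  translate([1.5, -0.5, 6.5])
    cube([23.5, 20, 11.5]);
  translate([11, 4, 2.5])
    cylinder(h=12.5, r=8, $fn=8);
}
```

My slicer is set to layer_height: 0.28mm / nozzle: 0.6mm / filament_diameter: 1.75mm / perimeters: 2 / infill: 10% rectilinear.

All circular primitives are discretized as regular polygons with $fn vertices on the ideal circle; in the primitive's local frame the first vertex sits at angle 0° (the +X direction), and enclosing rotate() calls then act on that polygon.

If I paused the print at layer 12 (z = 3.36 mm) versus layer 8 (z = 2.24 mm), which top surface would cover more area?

layer 12 (z = 3.36 mm)

Layer 12 (z = 3.36): the cube is present — its section is the full 30×16 rectangle (area 480.00 mm²); the cube at (1.5, -0.5) does not reach this height (z outside [6.5, 18]); the r=8 cylinder at (11, 4) contributes a regular 8-gon of circumradius 8 (area = (8/2)·8.000²·sin(360°/8) = 181.02 mm²); Merging all regions: the regions partially overlap — summed areas 661.02 mm² minus the doubly-counted overlap 147.88 mm² gives 513.14 mm² — area = 513.14 mm². So its area = 513.14 mm². Layer 8 (z = 2.24): the 30×16 cube contributes its full rectangle (area 480.00 mm²); the cube at (1.5, -0.5) is not intersected at this z (z outside [6.5, 18]); the cylinder at (11, 4) is absent (z outside [2.5, 15]); Merging all regions: only the 30×16 cube is present, so the union is just that shape — area = 480.00 mm². So its area = 480.00 mm². Layer 12 is larger (513.14 vs 480.00 mm²).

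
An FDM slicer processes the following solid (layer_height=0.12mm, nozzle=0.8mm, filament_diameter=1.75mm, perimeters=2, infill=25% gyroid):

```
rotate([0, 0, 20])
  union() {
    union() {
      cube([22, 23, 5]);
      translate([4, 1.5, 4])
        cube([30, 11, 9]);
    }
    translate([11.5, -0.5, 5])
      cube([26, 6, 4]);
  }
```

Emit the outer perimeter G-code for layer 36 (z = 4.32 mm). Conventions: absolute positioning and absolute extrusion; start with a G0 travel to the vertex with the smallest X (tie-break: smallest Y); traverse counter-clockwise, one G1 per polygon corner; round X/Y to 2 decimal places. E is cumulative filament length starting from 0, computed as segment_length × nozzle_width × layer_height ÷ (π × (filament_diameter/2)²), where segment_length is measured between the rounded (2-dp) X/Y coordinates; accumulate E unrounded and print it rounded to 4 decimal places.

At z = 4.32 mm: the 22×23 cube contributes its full rectangle; the cube at (4, 1.5) (footprint 30×11) is included at this height; Taking the union: the regions partially overlap (shared area 198.00 mm²), so overlapping operands fuse into one piece — 1 connected region; the cube at (11.5, -0.5) is absent (z outside [5, 9]); Combining (union): only that combined region is present, so the union is just that shape — 1 connected region; (rotated 20° about Z; rotation is an isometry so areas/perimeters/island counts are preserved). The outline is a single polygon with 8 vertices. Extrusion per mm of travel: 0.8 × 0.12 / (π × 0.875²) = 0.039912. Accumulating E over each segment gives final E = 4.5499.

G0 X-7.87 Y21.61 Z4.32
G1 X0.00 Y0.00 E0.9179
G1 X20.67 Y7.52 E1.7958
G1 X20.16 Y8.93 E1.8556
G1 X31.44 Y13.04 E2.3348
G1 X27.67 Y23.37 E2.7737
G1 X16.40 Y19.27 E3.2524
G1 X12.81 Y29.14 E3.6715
G1 X-7.87 Y21.61 E4.5499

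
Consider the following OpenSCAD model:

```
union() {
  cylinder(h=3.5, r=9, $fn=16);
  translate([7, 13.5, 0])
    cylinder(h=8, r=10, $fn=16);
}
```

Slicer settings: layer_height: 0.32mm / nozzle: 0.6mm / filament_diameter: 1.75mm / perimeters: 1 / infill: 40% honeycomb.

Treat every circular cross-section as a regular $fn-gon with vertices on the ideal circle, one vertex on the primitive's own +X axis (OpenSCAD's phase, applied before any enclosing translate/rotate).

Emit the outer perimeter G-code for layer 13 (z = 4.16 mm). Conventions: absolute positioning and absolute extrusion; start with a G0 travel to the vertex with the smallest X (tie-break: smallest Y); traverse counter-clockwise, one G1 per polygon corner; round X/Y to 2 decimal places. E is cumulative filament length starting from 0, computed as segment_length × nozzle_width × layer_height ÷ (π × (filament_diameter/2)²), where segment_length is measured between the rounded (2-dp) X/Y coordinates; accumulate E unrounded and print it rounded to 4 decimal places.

At z = 4.16 mm: the cylinder does not reach this height (z outside [0, 3.5]); the r=10 cylinder at (7, 13.5) gives a regular 16-gon of circumradius 10 (constant along its height); Combining (union): only the r=10 cylinder at (7, 13.5) is present, so the union is just that shape — 1 connected region. The outline is a single polygon with 16 vertices. Extrusion per mm of travel: 0.6 × 0.32 / (π × 0.875²) = 0.079824. Accumulating E over each segment gives final E = 4.9837.

G0 X-3.00 Y13.50 Z4.16
G1 X-2.24 Y9.67 E0.3117
G1 X-0.07 Y6.43 E0.6230
G1 X3.17 Y4.26 E0.9342
G1 X7.00 Y3.50 E1.2459
G1 X10.83 Y4.26 E1.5576
G1 X14.07 Y6.43 E1.8689
G1 X16.24 Y9.67 E2.1802
G1 X17.00 Y13.50 E2.4919
G1 X16.24 Y17.33 E2.8036
G1 X14.07 Y20.57 E3.1148
G1 X10.83 Y22.74 E3.4261
G1 X7.00 Y23.50 E3.7378
G1 X3.17 Y22.74 E4.0495
G1 X-0.07 Y20.57 E4.3608
G1 X-2.24 Y17.33 E4.6720
G1 X-3.00 Y13.50 E4.9837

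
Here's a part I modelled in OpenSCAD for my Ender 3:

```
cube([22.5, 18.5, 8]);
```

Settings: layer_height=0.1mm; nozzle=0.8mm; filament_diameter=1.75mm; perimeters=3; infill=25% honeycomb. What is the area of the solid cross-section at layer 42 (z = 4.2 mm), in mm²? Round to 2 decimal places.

416.25 mm²

At z = 4.2 mm: the 22.5×18.5 cube contributes its full rectangle (area 416.25 mm²). Overall, the cross-section is a single solid region. Net area = 416.25 mm².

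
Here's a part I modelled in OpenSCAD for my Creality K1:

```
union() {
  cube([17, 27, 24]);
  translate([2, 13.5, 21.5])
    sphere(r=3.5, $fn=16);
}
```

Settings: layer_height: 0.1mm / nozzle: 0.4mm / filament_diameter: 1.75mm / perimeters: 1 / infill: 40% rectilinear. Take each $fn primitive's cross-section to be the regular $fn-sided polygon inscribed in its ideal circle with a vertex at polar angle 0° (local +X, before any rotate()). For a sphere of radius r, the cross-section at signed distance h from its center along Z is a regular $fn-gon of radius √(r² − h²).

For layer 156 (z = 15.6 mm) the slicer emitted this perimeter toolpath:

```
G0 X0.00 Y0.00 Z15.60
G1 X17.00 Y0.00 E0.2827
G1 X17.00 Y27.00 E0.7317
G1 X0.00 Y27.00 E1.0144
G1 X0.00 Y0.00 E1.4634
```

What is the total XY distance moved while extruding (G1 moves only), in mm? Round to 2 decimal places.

88.00 mm

Sum the Euclidean lengths of each G1 segment: total = 88.00 mm.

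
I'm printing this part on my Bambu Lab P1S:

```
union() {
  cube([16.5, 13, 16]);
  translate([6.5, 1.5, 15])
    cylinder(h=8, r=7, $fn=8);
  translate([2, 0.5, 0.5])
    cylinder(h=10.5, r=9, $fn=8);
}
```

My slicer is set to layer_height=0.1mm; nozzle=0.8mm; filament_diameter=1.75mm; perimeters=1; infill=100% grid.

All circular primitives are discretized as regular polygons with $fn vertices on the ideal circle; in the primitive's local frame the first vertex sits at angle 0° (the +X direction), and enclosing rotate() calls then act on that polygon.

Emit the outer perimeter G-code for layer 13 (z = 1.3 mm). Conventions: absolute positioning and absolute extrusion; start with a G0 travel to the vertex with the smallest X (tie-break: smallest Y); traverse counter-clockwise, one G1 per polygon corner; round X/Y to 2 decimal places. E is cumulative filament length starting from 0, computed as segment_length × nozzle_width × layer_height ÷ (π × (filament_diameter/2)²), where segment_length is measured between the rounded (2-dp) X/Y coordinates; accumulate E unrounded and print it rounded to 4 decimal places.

G0 X-7.00 Y0.50 Z1.30
G1 X-4.36 Y-5.86 E0.2290
G1 X2.00 Y-8.50 E0.4581
G1 X8.36 Y-5.86 E0.6871
G1 X10.79 Y0.00 E0.8981
G1 X16.50 Y0.00 E1.0880
G1 X16.50 Y13.00 E1.5204
G1 X0.00 Y13.00 E2.0692
G1 X0.00 Y8.67 E2.2132
G1 X-4.36 Y6.86 E2.3702
G1 X-7.00 Y0.50 E2.5993

At z = 1.3 mm: the cube (footprint 16.5×13) is included at this height; the cylinder at (6.5, 1.5) does not reach this height (z outside [15, 23]); the cylinder at (2, 0.5): section is a regular 8-gon, circumradius r=9; Taking the union: the regions partially overlap (shared area 79.90 mm²), so overlapping operands fuse into one piece — 1 connected region. The outline is a single polygon with 10 vertices. Extrusion per mm of travel: 0.8 × 0.1 / (π × 0.875²) = 0.033260. Accumulating E over each segment gives final E = 2.5993.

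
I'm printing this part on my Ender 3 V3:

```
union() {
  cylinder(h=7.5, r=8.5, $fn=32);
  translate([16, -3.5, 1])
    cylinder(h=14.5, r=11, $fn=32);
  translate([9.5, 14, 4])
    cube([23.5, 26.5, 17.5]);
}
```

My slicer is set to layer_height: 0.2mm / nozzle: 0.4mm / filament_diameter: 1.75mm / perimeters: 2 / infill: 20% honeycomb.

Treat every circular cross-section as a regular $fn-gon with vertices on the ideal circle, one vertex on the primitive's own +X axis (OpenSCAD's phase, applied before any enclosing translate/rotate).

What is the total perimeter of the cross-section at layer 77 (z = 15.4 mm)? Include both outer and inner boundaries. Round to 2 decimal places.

At z = 15.4 mm: the cylinder is absent (z outside [0, 7.5]); the r=11 cylinder at (16, -3.5) gives a regular 32-gon of circumradius 11 (constant along its height) (perimeter = 2·32·11.000·sin(180°/32) = 69.00 mm); the cube at (9.5, 14) is present — its section is the full 23.5×26.5 rectangle (perimeter 100.00 mm); Combining (union): the 2 present regions are separate (no shared area or edge), so areas and boundary lengths simply add and each stays a separate island — boundary = 169.00 mm. Overall, the cross-section has 2 separate islands. Total boundary length (outer) = 169.00 mm.

169.00 mm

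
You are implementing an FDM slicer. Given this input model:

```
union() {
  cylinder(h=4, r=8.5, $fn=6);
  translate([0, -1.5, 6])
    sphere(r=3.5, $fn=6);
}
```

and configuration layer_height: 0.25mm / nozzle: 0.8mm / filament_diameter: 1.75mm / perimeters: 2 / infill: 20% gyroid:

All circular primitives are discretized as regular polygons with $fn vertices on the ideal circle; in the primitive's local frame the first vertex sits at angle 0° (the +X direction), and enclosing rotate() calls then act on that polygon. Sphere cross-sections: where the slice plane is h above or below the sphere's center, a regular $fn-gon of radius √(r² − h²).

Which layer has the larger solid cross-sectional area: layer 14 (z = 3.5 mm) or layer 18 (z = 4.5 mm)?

Layer 14 (z = 3.5): the r=8.5 cylinder contributes a regular 6-gon of circumradius 8.5 (area = (6/2)·8.500²·sin(360°/6) = 187.71 mm²); the r=3.5 sphere at (0, -1.5) slices to a regular 6-gon of circumradius 2.449 (√(r²−h²) with h=2.5 from center) (area = (6/2)·2.449²·sin(360°/6) = 15.59 mm²); Taking the union: the r=3.5 sphere at (0, -1.5) lies entirely inside the r=8.5 cylinder, so the union is just the r=8.5 cylinder — area = 187.71 mm². So its area = 187.71 mm². Layer 18 (z = 4.5): the cylinder is not intersected at this z (z outside [0, 4]); the r=3.5 sphere at (0, -1.5) slices to a regular 6-gon of circumradius 3.162 (√(r²−h²) with h=1.5 from center) (area = (6/2)·3.162²·sin(360°/6) = 25.98 mm²); Merging all regions: only the r=3.5 sphere at (0, -1.5) is present, so the union is just that shape — area = 25.98 mm². So its area = 25.98 mm². Layer 14 is larger (187.71 vs 25.98 mm²).

layer 14 (z = 3.5 mm)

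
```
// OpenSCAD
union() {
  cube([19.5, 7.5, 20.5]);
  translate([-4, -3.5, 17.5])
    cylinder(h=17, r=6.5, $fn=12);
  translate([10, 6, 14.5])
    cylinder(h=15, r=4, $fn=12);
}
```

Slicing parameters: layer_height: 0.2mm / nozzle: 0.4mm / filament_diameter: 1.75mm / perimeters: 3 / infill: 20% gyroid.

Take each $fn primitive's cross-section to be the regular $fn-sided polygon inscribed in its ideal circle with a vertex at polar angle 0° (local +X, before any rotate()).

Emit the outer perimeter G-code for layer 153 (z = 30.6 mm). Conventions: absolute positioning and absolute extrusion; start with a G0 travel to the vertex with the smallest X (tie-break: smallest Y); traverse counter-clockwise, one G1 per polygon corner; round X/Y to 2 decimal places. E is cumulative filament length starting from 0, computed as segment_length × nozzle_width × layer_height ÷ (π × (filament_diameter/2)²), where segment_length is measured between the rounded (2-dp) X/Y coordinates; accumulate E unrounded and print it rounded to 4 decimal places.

At z = 30.6 mm: the cube does not reach this height (z outside [0, 20.5]); the r=6.5 cylinder at (-4, -3.5) gives a regular 12-gon of circumradius 6.5 (constant along its height); the cylinder at (10, 6) is absent (z outside [14.5, 29.5]); Taking the union: only the r=6.5 cylinder at (-4, -3.5) is present, so the union is just that shape — 1 connected region. The outline is a single polygon with 12 vertices. Extrusion per mm of travel: 0.4 × 0.2 / (π × 0.875²) = 0.033260. Accumulating E over each segment gives final E = 1.3430.

G0 X-10.50 Y-3.50 Z30.60
G1 X-9.63 Y-6.75 E0.1119
G1 X-7.25 Y-9.13 E0.2238
G1 X-4.00 Y-10.00 E0.3358
G1 X-0.75 Y-9.13 E0.4477
G1 X1.63 Y-6.75 E0.5596
G1 X2.50 Y-3.50 E0.6715
G1 X1.63 Y-0.25 E0.7834
G1 X-0.75 Y2.13 E0.8954
G1 X-4.00 Y3.00 E1.0073
G1 X-7.25 Y2.13 E1.1192
G1 X-9.63 Y-0.25 E1.2311
G1 X-10.50 Y-3.50 E1.3430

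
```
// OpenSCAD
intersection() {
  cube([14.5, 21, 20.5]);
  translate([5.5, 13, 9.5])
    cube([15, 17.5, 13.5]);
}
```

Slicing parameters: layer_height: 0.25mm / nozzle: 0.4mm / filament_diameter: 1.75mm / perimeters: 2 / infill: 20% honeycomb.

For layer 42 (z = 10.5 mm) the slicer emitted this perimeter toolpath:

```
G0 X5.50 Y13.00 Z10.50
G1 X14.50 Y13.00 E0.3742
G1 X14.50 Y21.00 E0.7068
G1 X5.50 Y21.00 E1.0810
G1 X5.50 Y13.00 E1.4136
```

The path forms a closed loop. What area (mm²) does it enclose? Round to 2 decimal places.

Apply the shoelace formula to the sequence of (X, Y) vertices; enclosed area = 72.00 mm².

72.00 mm²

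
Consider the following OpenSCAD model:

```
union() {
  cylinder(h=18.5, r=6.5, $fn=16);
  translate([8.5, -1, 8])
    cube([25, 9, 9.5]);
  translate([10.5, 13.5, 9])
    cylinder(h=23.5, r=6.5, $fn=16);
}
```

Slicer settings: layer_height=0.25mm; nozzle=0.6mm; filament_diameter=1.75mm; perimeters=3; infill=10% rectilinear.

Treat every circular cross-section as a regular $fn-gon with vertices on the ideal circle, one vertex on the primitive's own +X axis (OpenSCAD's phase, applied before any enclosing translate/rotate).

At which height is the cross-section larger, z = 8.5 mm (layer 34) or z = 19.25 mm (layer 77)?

Layer 34 (z = 8.5): the r=6.5 cylinder contributes a regular 16-gon of circumradius 6.5 (area = (16/2)·6.500²·sin(360°/16) = 129.35 mm²); the cube at (8.5, -1) is present — its section is the full 25×9 rectangle (area 225.00 mm²); the cylinder at (10.5, 13.5) is not intersected at this z (z outside [9, 32.5]); Merging all regions: the 2 present regions are separate (no shared area or edge), so areas and boundary lengths simply add and each stays a separate island — area = 354.35 mm². So its area = 354.35 mm². Layer 77 (z = 19.25): the cylinder is not intersected at this z (z outside [0, 18.5]); the cube at (8.5, -1) does not reach this height (z outside [8, 17.5]); the r=6.5 cylinder at (10.5, 13.5) contributes a regular 16-gon of circumradius 6.5 (area = (16/2)·6.500²·sin(360°/16) = 129.35 mm²); Taking the union: only the r=6.5 cylinder at (10.5, 13.5) is present, so the union is just that shape — area = 129.35 mm². So its area = 129.35 mm². Layer 34 is larger (354.35 vs 129.35 mm²).

layer 34 (z = 8.5 mm)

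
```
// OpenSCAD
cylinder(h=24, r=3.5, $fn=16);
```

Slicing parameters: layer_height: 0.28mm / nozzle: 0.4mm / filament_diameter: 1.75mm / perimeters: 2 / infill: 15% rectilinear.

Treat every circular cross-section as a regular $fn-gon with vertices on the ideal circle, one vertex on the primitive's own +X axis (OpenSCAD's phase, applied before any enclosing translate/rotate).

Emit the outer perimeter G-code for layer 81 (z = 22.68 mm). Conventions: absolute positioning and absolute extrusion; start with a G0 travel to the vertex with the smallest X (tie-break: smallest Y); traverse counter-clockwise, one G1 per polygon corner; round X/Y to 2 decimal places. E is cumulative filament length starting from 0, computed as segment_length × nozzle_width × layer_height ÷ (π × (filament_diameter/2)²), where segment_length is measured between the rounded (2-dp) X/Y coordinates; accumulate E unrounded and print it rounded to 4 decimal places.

At z = 22.68 mm: the r=3.5 cylinder contributes a regular 16-gon of circumradius 3.5. The outline is a single polygon with 16 vertices. Extrusion per mm of travel: 0.4 × 0.28 / (π × 0.875²) = 0.046564. Accumulating E over each segment gives final E = 1.0165.

G0 X-3.50 Y0.00 Z22.68
G1 X-3.23 Y-1.34 E0.0637
G1 X-2.47 Y-2.47 E0.1271
G1 X-1.34 Y-3.23 E0.1905
G1 X0.00 Y-3.50 E0.2541
G1 X1.34 Y-3.23 E0.3178
G1 X2.47 Y-2.47 E0.3812
G1 X3.23 Y-1.34 E0.4446
G1 X3.50 Y0.00 E0.5082
G1 X3.23 Y1.34 E0.5719
G1 X2.47 Y2.47 E0.6353
G1 X1.34 Y3.23 E0.6987
G1 X0.00 Y3.50 E0.7624
G1 X-1.34 Y3.23 E0.8260
G1 X-2.47 Y2.47 E0.8894
G1 X-3.23 Y1.34 E0.9528
G1 X-3.50 Y0.00 E1.0165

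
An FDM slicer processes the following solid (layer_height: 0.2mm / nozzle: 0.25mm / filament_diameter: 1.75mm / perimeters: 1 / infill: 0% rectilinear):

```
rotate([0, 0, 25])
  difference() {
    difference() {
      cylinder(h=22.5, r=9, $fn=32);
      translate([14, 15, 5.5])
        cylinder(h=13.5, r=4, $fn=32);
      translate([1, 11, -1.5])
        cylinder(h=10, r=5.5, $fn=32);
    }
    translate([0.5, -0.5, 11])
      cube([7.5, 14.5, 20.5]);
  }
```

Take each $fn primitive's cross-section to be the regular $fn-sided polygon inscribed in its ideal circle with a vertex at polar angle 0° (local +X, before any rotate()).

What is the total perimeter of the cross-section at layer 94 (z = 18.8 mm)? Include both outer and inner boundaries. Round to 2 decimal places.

68.53 mm

At z = 18.8 mm: the cylinder: section is a regular 32-gon, circumradius r=9 (perimeter = 2·32·9.000·sin(180°/32) = 56.46 mm); the cylinder at (14, 15): section is a regular 32-gon, circumradius r=4 (perimeter = 2·32·4.000·sin(180°/32) = 25.09 mm); the cylinder at (1, 11) is not intersected at this z (z outside [-1.5, 8.5]); Taking the first minus the rest: starting from the r=9 cylinder, the r=4 cylinder at (14, 15) misses the remaining region (no effect) — boundary = 56.46 mm; the cube at (0.5, -0.5) is present — its section is the full 7.5×14.5 rectangle (perimeter 44.00 mm); Taking the first minus the rest: starting from the result so far, the 7.5×14.5 cube at (0.5, -0.5) partially overlaps it — only the 59.81 mm² overlap (of its 108.75 mm²) is removed, clipping the outline — boundary = 68.53 mm; (whole slice rotated 25° about Z — lengths, areas and connectivity unchanged). Overall, the cross-section is a single solid region. Total boundary length (outer) = 68.53 mm.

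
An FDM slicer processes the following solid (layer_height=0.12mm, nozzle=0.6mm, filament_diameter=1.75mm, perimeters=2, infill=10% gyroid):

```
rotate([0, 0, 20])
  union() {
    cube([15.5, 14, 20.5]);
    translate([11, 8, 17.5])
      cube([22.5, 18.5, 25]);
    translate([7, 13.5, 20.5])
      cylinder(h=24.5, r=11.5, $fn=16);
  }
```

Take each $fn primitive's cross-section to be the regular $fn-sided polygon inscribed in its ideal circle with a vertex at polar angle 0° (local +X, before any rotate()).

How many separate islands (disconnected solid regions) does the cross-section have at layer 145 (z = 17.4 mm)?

1

At z = 17.4 mm: the cube (footprint 15.5×14) is included at this height; the cube at (11, 8) is not intersected at this z (z outside [17.5, 42.5]); the cylinder at (7, 13.5) does not reach this height (z outside [20.5, 45]); Merging all regions: only the 15.5×14 cube is present, so the union is just that shape — 1 connected region; (whole slice rotated 20° about Z — lengths, areas and connectivity unchanged). Overall, the cross-section is a single solid region. Island count = 1.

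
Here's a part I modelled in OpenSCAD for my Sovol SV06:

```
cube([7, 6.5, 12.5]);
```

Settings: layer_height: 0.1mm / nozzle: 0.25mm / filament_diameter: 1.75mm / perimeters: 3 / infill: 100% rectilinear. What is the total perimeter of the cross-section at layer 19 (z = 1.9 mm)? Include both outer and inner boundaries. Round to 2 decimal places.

At z = 1.9 mm: the cube is present — its section is the full 7×6.5 rectangle (perimeter 27.00 mm). Overall, the cross-section is a single solid region. Total boundary length (outer) = 27.00 mm.

27.00 mm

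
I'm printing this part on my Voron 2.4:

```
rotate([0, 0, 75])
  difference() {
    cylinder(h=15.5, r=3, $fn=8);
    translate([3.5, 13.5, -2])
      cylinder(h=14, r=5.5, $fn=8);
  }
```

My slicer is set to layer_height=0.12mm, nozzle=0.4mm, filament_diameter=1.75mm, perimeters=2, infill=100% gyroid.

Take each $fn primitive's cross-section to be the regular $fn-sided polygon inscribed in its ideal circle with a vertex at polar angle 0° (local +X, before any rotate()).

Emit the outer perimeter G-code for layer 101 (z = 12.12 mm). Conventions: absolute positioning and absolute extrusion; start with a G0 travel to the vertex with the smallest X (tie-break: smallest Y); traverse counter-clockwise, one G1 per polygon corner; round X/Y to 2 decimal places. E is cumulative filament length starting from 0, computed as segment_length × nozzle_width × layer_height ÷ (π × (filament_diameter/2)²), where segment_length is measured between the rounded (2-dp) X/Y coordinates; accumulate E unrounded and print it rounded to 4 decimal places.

G0 X-2.90 Y0.78 Z12.12
G1 X-2.60 Y-1.50 E0.0459
G1 X-0.78 Y-2.90 E0.0917
G1 X1.50 Y-2.60 E0.1376
G1 X2.90 Y-0.78 E0.1834
G1 X2.60 Y1.50 E0.2293
G1 X0.78 Y2.90 E0.2751
G1 X-1.50 Y2.60 E0.3210
G1 X-2.90 Y0.78 E0.3669

At z = 12.12 mm: the r=3 cylinder gives a regular 8-gon of circumradius 3 (constant along its height); the cylinder at (3.5, 13.5) is not intersected at this z (z outside [-2, 12]); Taking the first minus the rest: none of the subtracted shapes is present at this height, so the r=3 cylinder is unchanged — 1 connected region; (whole slice rotated 75° about Z — lengths, areas and connectivity unchanged). The outline is a single polygon with 8 vertices. Extrusion per mm of travel: 0.4 × 0.12 / (π × 0.875²) = 0.019956. Accumulating E over each segment gives final E = 0.3669.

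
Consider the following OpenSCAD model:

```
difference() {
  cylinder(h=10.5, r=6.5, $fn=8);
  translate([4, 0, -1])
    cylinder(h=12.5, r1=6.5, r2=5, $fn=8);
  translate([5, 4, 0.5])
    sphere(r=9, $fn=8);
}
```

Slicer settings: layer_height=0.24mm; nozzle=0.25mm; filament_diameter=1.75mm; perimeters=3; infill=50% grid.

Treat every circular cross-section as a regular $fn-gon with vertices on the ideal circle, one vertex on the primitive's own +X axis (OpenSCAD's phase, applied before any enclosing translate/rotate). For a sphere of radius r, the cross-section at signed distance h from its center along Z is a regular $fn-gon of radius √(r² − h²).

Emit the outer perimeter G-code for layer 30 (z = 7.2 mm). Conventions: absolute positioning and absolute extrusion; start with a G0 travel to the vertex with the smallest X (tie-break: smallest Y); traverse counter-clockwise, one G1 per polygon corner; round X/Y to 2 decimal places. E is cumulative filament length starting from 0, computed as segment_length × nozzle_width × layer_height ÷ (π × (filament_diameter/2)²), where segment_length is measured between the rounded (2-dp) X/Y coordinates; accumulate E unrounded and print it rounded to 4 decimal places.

G0 X-6.50 Y0.00 Z7.20
G1 X-4.60 Y-4.60 E0.1242
G1 X0.00 Y-6.50 E0.2483
G1 X3.19 Y-5.18 E0.3344
G1 X0.10 Y-3.90 E0.4179
G1 X-1.52 Y0.00 E0.5232
G1 X-0.43 Y2.61 E0.5938
G1 X-1.01 Y4.00 E0.6313
G1 X0.02 Y6.49 E0.6985
G1 X0.00 Y6.50 E0.6991
G1 X-4.60 Y4.60 E0.8232
G1 X-6.50 Y0.00 E0.9474

At z = 7.2 mm: the cylinder: section is a regular 8-gon, circumradius r=6.5; the cone at (4, 0): at t=0.656 of its height the radius interpolates to r₁+(r₂−r₁)t = 5.516, giving a regular 8-gon of that circumradius; the r=9 sphere at (5, 4) slices to a regular 8-gon of circumradius 6.009 (√(r²−h²) with h=6.7 from center); Subtracting the remaining from the first: starting from the r=6.5 cylinder, the cone at (4, 0) partially overlaps it — only the 56.86 mm² overlap (of its 86.06 mm²) is removed, clipping the outline; the r=9 sphere at (5, 4) partially overlaps it — only the 6.22 mm² overlap (of its 102.13 mm²) is removed, clipping the outline — 1 connected region. The outline is a single polygon with 11 vertices. Extrusion per mm of travel: 0.25 × 0.24 / (π × 0.875²) = 0.024945. Accumulating E over each segment gives final E = 0.9474.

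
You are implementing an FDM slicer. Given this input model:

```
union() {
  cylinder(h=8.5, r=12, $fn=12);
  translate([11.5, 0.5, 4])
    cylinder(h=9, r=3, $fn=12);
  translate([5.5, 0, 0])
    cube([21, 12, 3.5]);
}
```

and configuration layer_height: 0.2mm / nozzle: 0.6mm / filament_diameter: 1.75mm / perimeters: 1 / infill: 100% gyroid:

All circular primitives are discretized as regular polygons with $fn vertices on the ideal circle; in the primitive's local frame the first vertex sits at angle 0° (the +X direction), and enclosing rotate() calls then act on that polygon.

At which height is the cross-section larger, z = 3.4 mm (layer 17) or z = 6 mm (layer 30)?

layer 17 (z = 3.4 mm)

Layer 17 (z = 3.4): the r=12 cylinder contributes a regular 12-gon of circumradius 12 (area = (12/2)·12.000²·sin(360°/12) = 432.00 mm²); the cylinder at (11.5, 0.5) is absent (z outside [4, 13]); the cube at (5.5, 0) is present — its section is the full 21×12 rectangle (area 252.00 mm²); Taking the union: the regions partially overlap — summed areas 684.00 mm² minus the doubly-counted overlap 46.05 mm² gives 637.95 mm² — area = 637.95 mm². So its area = 637.95 mm². Layer 30 (z = 6): the r=12 cylinder gives a regular 12-gon of circumradius 12 (constant along its height) (area = (12/2)·12.000²·sin(360°/12) = 432.00 mm²); the r=3 cylinder at (11.5, 0.5) gives a regular 12-gon of circumradius 3 (constant along its height) (area = (12/2)·3.000²·sin(360°/12) = 27.00 mm²); the cube at (5.5, 0) is not intersected at this z (z outside [0, 3.5]); Taking the union: the regions partially overlap — summed areas 459.00 mm² minus the doubly-counted overlap 14.05 mm² gives 444.95 mm² — area = 444.95 mm². So its area = 444.95 mm². Layer 17 is larger (637.95 vs 444.95 mm²).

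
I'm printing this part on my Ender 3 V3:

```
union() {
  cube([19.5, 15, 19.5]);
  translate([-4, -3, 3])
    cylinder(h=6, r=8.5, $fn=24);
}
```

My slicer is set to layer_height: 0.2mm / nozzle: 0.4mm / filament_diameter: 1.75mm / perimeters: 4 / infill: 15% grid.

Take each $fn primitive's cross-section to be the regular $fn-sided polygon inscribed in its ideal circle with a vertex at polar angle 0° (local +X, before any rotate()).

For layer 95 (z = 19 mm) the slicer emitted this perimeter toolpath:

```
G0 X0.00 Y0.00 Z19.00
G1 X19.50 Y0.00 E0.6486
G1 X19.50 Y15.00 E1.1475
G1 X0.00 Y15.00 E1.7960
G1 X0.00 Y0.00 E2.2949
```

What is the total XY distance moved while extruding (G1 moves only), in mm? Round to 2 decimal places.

69.00 mm

Sum the Euclidean lengths of each G1 segment: total = 69.00 mm.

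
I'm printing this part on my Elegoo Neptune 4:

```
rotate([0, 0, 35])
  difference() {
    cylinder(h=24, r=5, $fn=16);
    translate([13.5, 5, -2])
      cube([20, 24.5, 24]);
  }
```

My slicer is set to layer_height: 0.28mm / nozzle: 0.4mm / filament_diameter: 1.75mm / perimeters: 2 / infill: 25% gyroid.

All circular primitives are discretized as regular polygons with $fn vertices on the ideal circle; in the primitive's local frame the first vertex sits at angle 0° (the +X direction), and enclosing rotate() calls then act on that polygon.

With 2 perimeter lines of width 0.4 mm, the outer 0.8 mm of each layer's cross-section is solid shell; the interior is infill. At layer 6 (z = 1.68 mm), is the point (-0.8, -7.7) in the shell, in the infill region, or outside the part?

At z = 1.68 mm: the r=5 cylinder gives a regular 16-gon of circumradius 5 (constant along its height); the cube at (13.5, 5) (footprint 20×24.5) is included at this height; Subtracting the remaining from the first: starting from the r=5 cylinder, the 20×24.5 cube at (13.5, 5) misses the remaining region (no effect) — 1 connected region; (whole slice rotated 35° about Z — lengths, areas and connectivity unchanged). Overall, the cross-section is a single solid region. Undo the 35° rotation: the query point maps to (-5.072, -5.849) in the un-rotated model frame. The nearest boundary edge runs (-1.91, -4.62)→(-3.54, -3.54); distance from the point to it = 2.78 mm. The point is not inside any of the regions above, so it lies outside the cross-section (2.78 mm from the nearest boundary).

outside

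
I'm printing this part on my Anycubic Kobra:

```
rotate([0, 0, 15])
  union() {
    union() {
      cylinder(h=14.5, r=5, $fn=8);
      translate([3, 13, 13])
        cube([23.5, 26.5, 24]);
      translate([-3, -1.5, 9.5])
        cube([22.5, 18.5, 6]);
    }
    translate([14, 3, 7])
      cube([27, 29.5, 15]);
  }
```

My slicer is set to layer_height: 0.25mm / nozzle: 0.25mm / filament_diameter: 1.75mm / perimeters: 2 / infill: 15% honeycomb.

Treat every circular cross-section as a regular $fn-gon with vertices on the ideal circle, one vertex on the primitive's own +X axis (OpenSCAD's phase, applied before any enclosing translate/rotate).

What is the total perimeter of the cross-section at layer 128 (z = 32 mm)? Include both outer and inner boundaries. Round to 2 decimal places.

100.00 mm

At z = 32 mm: the cylinder does not reach this height (z outside [0, 14.5]); the 23.5×26.5 cube at (3, 13) contributes its full rectangle (perimeter 100.00 mm); the cube at (-3, -1.5) is not intersected at this z (z outside [9.5, 15.5]); Merging all regions: only the 23.5×26.5 cube at (3, 13) is present, so the union is just that shape — boundary = 100.00 mm; the cube at (14, 3) is not intersected at this z (z outside [7, 22]); Combining (union): only the result so far is present, so the union is just that shape — boundary = 100.00 mm; (rotated 15° about Z; rotation is an isometry so areas/perimeters/island counts are preserved). Overall, the cross-section is a single solid region. Total boundary length (outer) = 100.00 mm.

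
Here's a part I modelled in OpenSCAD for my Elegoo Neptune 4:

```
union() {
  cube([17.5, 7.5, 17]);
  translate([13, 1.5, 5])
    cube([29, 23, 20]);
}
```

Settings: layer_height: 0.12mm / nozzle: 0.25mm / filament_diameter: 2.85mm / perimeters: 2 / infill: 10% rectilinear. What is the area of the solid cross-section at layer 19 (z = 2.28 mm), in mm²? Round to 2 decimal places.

At z = 2.28 mm: the 17.5×7.5 cube contributes its full rectangle (area 131.25 mm²); the cube at (13, 1.5) is not intersected at this z (z outside [5, 25]); Merging all regions: only the 17.5×7.5 cube is present, so the union is just that shape — area = 131.25 mm². Overall, the cross-section is a single solid region. Net area = 131.25 mm².

131.25 mm²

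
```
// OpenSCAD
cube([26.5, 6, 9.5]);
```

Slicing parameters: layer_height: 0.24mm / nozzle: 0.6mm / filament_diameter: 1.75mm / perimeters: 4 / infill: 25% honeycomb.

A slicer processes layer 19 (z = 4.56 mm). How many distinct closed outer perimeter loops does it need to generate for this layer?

1

At z = 4.56 mm: the cube (footprint 26.5×6) is included at this height. The result has 1 disconnected region.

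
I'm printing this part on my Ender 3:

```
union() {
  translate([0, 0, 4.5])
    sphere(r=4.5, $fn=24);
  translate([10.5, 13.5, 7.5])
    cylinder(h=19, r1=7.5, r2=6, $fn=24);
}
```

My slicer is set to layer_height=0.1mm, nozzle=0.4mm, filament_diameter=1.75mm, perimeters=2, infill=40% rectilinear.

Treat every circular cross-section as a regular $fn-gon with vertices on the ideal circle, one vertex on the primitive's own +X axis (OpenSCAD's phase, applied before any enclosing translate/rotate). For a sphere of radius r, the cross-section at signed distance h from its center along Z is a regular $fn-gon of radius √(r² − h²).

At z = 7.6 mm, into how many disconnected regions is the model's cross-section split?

At z = 7.6 mm: the r=4.5 sphere contributes a regular 24-gon of circumradius √(4.5²−3.1²) = 3.262; the cone at (10.5, 13.5) (r1=7.5→r2=6) has section circumradius 7.492 here — a regular 24-gon; Taking the union: the 2 present regions are separate (no shared area or edge), so areas and boundary lengths simply add and each stays a separate island — 2 connected regions. The result has 2 disconnected regions.

2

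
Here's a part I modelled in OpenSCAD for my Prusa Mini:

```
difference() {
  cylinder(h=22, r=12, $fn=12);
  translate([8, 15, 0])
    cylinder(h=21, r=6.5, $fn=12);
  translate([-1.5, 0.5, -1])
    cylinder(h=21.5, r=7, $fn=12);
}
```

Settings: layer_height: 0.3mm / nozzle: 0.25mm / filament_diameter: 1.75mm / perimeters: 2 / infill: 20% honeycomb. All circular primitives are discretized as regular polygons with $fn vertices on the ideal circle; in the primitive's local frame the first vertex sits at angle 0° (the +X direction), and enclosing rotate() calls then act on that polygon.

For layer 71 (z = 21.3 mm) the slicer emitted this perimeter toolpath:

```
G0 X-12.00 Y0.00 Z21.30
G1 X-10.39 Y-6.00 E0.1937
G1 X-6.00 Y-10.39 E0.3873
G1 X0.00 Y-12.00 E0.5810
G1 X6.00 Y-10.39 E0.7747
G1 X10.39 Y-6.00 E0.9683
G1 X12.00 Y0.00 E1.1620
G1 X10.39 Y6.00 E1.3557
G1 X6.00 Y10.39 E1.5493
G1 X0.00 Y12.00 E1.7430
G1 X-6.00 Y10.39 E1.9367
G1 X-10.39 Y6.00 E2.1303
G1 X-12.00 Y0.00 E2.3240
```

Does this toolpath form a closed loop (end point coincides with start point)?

yes

Start point (G0): (-12.00, 0.00). End point (last G1): the path returns to the start — closed.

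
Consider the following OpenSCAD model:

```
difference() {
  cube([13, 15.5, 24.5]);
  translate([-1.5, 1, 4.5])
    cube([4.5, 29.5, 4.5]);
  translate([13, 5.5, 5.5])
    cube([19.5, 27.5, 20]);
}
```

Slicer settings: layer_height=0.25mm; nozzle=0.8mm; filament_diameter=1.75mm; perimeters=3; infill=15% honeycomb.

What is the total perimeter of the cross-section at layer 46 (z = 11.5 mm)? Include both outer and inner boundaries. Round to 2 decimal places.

57.00 mm

At z = 11.5 mm: the 13×15.5 cube contributes its full rectangle (perimeter 57.00 mm); the cube at (-1.5, 1) is absent (z outside [4.5, 9]); the cube at (13, 5.5) is present — its section is the full 19.5×27.5 rectangle (perimeter 94.00 mm); After the difference (first − rest): starting from the 13×15.5 cube, the 19.5×27.5 cube at (13, 5.5) misses the remaining region (no effect) — boundary = 57.00 mm. Overall, the cross-section is a single solid region. Total boundary length (outer) = 57.00 mm.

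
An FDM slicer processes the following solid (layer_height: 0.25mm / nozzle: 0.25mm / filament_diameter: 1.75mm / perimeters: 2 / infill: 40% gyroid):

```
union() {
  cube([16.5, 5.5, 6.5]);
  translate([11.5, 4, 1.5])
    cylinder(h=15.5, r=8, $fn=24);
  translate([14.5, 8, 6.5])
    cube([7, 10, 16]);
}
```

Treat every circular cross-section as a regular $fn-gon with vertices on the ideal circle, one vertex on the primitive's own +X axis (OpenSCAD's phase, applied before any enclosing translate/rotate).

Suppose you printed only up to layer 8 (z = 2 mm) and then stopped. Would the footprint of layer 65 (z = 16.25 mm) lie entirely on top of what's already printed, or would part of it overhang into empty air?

Compare the two slices. At z = 2: the cube is present — its section is the full 16.5×5.5 rectangle (area 90.75 mm²); the r=8 cylinder at (11.5, 4) contributes a regular 24-gon of circumradius 8 (area = (24/2)·8.000²·sin(360°/24) = 198.77 mm²); the cube at (14.5, 8) is not intersected at this z (z outside [6.5, 22.5]); Taking the union: the regions partially overlap — summed areas 289.52 mm² minus the doubly-counted overlap 69.77 mm² gives 219.75 mm² — area = 219.75 mm². At z = 16.25: the cube does not reach this height (z outside [0, 6.5]); the r=8 cylinder at (11.5, 4) contributes a regular 24-gon of circumradius 8 (area = (24/2)·8.000²·sin(360°/24) = 198.77 mm²); the 7×10 cube at (14.5, 8) contributes its full rectangle (area 70.00 mm²); Merging all regions: the regions partially overlap — summed areas 268.77 mm² minus the doubly-counted overlap 7.99 mm² gives 260.79 mm² — area = 260.79 mm². Checking containment: at z = 16.25 the cross-section extends beyond the z = 2 cross-section by about 62.01 mm².

part overhangs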